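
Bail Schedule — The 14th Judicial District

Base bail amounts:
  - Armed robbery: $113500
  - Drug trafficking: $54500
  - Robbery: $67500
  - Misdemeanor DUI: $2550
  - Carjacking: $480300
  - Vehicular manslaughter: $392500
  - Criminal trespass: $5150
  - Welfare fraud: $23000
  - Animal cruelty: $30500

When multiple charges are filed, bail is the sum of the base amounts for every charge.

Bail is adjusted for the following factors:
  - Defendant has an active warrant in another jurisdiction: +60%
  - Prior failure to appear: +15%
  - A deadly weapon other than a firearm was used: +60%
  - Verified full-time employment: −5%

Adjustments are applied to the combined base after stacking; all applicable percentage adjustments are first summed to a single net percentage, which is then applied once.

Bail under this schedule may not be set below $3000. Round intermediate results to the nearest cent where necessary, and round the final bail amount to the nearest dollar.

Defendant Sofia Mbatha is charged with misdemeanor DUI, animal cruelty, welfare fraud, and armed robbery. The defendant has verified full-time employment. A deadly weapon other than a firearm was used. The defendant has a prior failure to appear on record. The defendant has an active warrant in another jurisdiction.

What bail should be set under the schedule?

Base amounts from the schedule: misdemeanor DUI $2550; animal cruelty $30500; welfare fraud $23000; armed robbery $113500.
Stacking rule: sum of all bases. $2550 + $30500 + $23000 + $113500 = $169550.
Net percentage adjustment: +60% +15% +60% −5% = +130%. $169550 × 2.3 = $389965.
$389965 is at or above the $3000 minimum.

$389965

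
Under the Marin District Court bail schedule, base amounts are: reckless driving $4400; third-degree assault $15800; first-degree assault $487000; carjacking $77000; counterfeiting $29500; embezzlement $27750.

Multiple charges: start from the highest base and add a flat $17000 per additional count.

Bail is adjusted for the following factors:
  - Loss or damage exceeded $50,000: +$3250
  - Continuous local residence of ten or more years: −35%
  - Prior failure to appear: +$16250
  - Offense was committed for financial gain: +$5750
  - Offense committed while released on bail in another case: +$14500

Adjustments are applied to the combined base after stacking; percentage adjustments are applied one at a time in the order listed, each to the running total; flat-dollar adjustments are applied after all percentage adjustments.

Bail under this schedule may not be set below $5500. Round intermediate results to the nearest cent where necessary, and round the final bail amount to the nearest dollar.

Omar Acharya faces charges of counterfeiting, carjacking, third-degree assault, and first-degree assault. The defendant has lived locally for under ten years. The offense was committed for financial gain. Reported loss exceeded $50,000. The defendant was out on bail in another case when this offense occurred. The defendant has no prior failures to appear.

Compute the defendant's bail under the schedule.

$561500

Base amounts from the schedule: counterfeiting $29500; carjacking $77000; third-degree assault $15800; first-degree assault $487000.
Stacking rule: highest base plus $17000 per additional charge. Highest is first-degree assault at $487000; 3 additional charges → +$51000. Combined base = $538000.
Loss or damage exceeded $50,000 (+$3250 flat): $538000 + $3250 = $541250.
Offense was committed for financial gain (+$5750 flat): $541250 + $5750 = $547000.
Offense committed while released on bail in another case (+$14500 flat): $547000 + $14500 = $561500.
$561500 is at or above the $5500 minimum.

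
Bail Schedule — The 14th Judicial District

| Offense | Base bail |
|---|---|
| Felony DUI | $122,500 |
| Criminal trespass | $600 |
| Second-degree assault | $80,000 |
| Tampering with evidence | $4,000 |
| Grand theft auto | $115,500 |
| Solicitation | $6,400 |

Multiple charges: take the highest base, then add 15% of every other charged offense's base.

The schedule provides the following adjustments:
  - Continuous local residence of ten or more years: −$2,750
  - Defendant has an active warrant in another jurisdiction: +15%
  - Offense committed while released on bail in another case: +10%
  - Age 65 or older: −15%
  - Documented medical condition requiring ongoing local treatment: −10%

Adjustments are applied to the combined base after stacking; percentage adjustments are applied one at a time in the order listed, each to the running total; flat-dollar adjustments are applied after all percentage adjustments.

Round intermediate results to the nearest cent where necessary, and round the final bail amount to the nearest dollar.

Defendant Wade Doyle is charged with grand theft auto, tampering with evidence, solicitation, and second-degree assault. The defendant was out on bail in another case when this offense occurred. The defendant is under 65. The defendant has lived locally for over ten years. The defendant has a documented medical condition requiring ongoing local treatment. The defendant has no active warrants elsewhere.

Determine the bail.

$125,019

Base amounts from the schedule: grand theft auto $115,500; tampering with evidence $4,000; solicitation $6,400; second-degree assault $80,000.
Stacking rule: highest base plus 15% of each additional charge. Highest is grand theft auto at $115,500. Additional: $4,000 × 15% = $600; $6,400 × 15% = $960; $80,000 × 15% = $12,000. Combined base = $115,500 + $13,560 = $129,060.
Offense committed while released on bail in another case (+10%): $129,060 × 1.1 = $141,966.
Documented medical condition requiring ongoing local treatment (−10%): $141,966 × 0.9 = $127,769.40.
Continuous local residence of ten or more years (−$2,750 flat): $127,769.40 − $2,750 = $125,019.40.
Rounded to the nearest dollar: $125,019.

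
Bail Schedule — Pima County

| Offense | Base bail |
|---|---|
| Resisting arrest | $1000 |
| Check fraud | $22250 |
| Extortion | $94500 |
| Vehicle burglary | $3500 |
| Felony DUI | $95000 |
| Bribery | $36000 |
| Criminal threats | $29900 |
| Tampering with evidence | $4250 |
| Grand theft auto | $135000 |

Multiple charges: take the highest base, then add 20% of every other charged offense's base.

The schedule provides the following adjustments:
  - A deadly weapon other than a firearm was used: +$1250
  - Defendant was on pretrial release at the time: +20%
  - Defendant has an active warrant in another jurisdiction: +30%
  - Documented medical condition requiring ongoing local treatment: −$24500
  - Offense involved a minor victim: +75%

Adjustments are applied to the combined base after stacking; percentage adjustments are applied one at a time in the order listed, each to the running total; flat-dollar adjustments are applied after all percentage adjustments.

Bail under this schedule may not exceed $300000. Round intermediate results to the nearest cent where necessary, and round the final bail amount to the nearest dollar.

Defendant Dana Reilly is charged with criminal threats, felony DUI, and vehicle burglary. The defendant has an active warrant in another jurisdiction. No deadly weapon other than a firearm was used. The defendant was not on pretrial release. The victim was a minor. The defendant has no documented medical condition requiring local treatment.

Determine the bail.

$231322

Base amounts from the schedule: criminal threats $29900; felony DUI $95000; vehicle burglary $3500.
Stacking rule: highest base plus 20% of each additional charge. Highest is felony DUI at $95000. Additional: $29900 × 20% = $5980; $3500 × 20% = $700. Combined base = $95000 + $6680 = $101680.
Defendant has an active warrant in another jurisdiction (+30%): $101680 × 1.3 = $132184.
Offense involved a minor victim (+75%): $132184 × 1.75 = $231322.
$231322 is within the $300000 maximum.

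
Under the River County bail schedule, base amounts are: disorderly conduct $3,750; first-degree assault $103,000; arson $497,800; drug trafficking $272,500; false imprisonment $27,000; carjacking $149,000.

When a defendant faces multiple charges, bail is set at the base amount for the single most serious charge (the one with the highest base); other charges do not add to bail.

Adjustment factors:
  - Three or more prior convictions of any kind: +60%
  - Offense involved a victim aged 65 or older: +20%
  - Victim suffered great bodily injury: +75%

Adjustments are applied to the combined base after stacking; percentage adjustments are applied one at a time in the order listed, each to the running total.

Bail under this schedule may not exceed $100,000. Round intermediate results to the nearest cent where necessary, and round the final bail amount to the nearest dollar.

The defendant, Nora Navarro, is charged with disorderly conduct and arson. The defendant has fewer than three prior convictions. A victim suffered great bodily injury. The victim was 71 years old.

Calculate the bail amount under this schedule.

Base amounts from the schedule: disorderly conduct $3,750; arson $497,800.
Stacking rule: use the highest base only. Highest is arson at $497,800. Combined base = $497,800.
Offense involved a victim aged 65 or older (+20%): $497,800 × 1.2 = $597,360.
Victim suffered great bodily injury (+75%): $597,360 × 1.75 = $1,045,380.
Result $1,045,380 exceeds the maximum of $100,000; bail is capped at $100,000.

$100,000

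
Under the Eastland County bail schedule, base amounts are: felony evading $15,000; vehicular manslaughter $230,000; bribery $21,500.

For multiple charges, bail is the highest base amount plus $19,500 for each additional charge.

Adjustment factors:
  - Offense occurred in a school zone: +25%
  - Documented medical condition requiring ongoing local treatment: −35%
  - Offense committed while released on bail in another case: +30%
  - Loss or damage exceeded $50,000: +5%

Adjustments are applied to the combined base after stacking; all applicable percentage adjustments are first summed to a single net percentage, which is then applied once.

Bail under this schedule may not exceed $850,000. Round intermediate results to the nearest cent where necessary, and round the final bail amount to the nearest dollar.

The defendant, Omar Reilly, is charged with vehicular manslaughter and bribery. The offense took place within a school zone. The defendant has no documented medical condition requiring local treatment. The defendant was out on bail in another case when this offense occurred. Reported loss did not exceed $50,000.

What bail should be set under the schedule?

$386,725

Base amounts from the schedule: vehicular manslaughter $230,000; bribery $21,500.
Stacking rule: highest base plus $19,500 per additional charge. Highest is vehicular manslaughter at $230,000; 1 additional charge → +$19,500. Combined base = $249,500.
Net percentage adjustment: +25% +30% = +55%. $249,500 × 1.55 = $386,725.
$386,725 is within the $850,000 maximum.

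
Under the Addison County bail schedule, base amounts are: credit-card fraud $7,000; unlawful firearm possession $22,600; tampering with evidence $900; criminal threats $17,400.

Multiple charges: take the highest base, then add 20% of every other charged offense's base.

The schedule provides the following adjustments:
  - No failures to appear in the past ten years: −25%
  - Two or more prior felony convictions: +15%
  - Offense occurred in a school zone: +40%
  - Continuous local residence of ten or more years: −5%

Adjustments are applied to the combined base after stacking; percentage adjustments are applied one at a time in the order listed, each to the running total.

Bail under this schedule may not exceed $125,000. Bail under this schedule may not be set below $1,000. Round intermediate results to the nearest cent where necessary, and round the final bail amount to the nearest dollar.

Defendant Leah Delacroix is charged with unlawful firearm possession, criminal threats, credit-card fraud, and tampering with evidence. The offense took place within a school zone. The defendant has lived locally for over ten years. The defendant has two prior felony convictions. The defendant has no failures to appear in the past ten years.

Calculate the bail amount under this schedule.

Base amounts from the schedule: unlawful firearm possession $22,600; criminal threats $17,400; credit-card fraud $7,000; tampering with evidence $900.
Stacking rule: highest base plus 20% of each additional charge. Highest is unlawful firearm possession at $22,600. Additional: $17,400 × 20% = $3,480; $7,000 × 20% = $1,400; $900 × 20% = $180. Combined base = $22,600 + $5,060 = $27,660.
No failures to appear in the past ten years (−25%): $27,660 × 0.75 = $20,745.
Two or more prior felony convictions (+15%): $20,745 × 1.15 = $23,856.75.
Offense occurred in a school zone (+40%): $23,856.75 × 1.4 = $33,399.45.
Continuous local residence of ten or more years (−5%): $33,399.45 × 0.95 = $31,729.48.
$31,729.48 is within the $125,000 maximum.
$31,729.48 is at or above the $1,000 minimum.
Rounded to the nearest dollar: $31,729.

$31,729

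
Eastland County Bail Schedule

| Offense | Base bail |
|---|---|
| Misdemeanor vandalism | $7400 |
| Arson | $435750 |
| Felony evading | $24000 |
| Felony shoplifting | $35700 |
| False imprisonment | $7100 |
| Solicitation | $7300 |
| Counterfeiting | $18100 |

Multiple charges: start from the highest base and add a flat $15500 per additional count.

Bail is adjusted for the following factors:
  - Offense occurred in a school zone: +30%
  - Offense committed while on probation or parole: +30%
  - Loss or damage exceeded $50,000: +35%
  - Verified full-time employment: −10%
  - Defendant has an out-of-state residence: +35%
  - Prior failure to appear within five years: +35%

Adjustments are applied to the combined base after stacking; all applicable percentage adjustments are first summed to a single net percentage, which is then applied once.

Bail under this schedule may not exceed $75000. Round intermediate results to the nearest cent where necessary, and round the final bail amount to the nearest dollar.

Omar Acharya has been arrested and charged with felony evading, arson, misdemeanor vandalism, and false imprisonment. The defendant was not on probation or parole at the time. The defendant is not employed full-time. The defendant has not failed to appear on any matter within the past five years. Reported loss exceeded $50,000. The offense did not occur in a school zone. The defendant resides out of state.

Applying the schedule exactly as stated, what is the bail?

Base amounts from the schedule: felony evading $24000; arson $435750; misdemeanor vandalism $7400; false imprisonment $7100.
Stacking rule: highest base plus $15500 per additional charge. Highest is arson at $435750; 3 additional charges → +$46500. Combined base = $482250.
Net percentage adjustment: +35% +35% = +70%. $482250 × 1.7 = $819825.
Result $819825 exceeds the maximum of $75000; bail is capped at $75000.

$75000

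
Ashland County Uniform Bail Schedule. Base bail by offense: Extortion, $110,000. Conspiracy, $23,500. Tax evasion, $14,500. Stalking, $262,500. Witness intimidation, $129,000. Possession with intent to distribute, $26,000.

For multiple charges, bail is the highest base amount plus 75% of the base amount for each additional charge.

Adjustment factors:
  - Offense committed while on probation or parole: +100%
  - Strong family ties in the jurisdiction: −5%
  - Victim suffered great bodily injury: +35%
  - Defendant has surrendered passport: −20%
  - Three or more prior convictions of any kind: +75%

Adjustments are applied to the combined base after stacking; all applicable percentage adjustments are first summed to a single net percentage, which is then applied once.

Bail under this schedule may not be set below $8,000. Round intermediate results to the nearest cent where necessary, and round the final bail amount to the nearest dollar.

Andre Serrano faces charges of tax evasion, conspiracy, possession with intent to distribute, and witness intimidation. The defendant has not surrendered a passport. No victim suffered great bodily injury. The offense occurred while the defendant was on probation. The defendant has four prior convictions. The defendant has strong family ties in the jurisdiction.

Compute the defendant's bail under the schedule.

$477,900

Base amounts from the schedule: tax evasion $14,500; conspiracy $23,500; possession with intent to distribute $26,000; witness intimidation $129,000.
Stacking rule: highest base plus 75% of each additional charge. Highest is witness intimidation at $129,000. Additional: $14,500 × 75% = $10,875; $23,500 × 75% = $17,625; $26,000 × 75% = $19,500. Combined base = $129,000 + $48,000 = $177,000.
Net percentage adjustment: +100% −5% +75% = +170%. $177,000 × 2.7 = $477,900.
$477,900 is at or above the $8,000 minimum.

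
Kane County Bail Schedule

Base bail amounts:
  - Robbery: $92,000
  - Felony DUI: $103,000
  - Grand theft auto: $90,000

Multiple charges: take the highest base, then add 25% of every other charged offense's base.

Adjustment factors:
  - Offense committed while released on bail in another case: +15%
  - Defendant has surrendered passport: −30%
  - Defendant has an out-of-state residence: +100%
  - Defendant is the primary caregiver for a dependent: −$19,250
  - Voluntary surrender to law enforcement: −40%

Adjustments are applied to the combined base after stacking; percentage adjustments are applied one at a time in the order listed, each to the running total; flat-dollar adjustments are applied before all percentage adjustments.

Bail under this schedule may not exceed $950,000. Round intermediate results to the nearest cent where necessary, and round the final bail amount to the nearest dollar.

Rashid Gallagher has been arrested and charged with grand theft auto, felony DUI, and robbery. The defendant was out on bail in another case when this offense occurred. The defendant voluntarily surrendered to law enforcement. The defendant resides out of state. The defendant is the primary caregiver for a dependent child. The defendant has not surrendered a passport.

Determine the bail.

Base amounts from the schedule: grand theft auto $90,000; felony DUI $103,000; robbery $92,000.
Stacking rule: highest base plus 25% of each additional charge. Highest is felony DUI at $103,000. Additional: $90,000 × 25% = $22,500; $92,000 × 25% = $23,000. Combined base = $103,000 + $45,500 = $148,500.
Defendant is the primary caregiver for a dependent (−$19,250 flat): $148,500 − $19,250 = $129,250.
Offense committed while released on bail in another case (+15%): $129,250 × 1.15 = $148,637.50.
Defendant has an out-of-state residence (+100%): $148,637.50 × 2 = $297,275.
Voluntary surrender to law enforcement (−40%): $297,275 × 0.6 = $178,365.
$178,365 is within the $950,000 maximum.

$178,365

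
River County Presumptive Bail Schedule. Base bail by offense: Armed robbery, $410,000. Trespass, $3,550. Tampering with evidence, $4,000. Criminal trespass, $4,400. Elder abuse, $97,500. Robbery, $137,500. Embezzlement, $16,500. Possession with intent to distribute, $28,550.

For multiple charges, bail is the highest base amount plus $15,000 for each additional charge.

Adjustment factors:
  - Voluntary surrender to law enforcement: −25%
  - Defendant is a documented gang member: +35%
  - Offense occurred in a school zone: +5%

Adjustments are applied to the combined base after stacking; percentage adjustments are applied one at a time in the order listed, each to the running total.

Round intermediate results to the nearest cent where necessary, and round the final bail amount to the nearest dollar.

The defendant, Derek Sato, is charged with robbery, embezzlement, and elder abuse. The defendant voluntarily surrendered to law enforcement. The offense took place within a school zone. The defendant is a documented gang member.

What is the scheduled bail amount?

Base amounts from the schedule: robbery $137,500; embezzlement $16,500; elder abuse $97,500.
Stacking rule: highest base plus $15,000 per additional charge. Highest is robbery at $137,500; 2 additional charges → +$30,000. Combined base = $167,500.
Voluntary surrender to law enforcement (−25%): $167,500 × 0.75 = $125,625.
Defendant is a documented gang member (+35%): $125,625 × 1.35 = $169,593.75.
Offense occurred in a school zone (+5%): $169,593.75 × 1.05 = $178,073.44.
Rounded to the nearest dollar: $178,073.

$178,073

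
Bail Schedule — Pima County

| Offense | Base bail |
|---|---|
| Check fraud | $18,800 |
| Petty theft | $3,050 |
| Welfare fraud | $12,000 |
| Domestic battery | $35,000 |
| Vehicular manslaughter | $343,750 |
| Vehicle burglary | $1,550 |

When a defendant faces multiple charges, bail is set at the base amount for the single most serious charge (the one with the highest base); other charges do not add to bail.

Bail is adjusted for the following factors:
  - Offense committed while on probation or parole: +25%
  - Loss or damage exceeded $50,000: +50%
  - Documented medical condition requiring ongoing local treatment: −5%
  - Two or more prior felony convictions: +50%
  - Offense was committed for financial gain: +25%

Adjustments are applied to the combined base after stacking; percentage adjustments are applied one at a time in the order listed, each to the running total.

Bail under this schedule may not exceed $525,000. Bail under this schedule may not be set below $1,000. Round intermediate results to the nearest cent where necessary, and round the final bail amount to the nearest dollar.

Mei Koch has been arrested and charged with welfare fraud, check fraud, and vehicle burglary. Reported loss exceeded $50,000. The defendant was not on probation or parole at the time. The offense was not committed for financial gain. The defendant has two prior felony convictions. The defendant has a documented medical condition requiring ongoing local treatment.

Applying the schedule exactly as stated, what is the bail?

$40,185

Base amounts from the schedule: welfare fraud $12,000; check fraud $18,800; vehicle burglary $1,550.
Stacking rule: use the highest base only. Highest is check fraud at $18,800. Combined base = $18,800.
Loss or damage exceeded $50,000 (+50%): $18,800 × 1.5 = $28,200.
Documented medical condition requiring ongoing local treatment (−5%): $28,200 × 0.95 = $26,790.
Two or more prior felony convictions (+50%): $26,790 × 1.5 = $40,185.
$40,185 is within the $525,000 maximum.
$40,185 is at or above the $1,000 minimum.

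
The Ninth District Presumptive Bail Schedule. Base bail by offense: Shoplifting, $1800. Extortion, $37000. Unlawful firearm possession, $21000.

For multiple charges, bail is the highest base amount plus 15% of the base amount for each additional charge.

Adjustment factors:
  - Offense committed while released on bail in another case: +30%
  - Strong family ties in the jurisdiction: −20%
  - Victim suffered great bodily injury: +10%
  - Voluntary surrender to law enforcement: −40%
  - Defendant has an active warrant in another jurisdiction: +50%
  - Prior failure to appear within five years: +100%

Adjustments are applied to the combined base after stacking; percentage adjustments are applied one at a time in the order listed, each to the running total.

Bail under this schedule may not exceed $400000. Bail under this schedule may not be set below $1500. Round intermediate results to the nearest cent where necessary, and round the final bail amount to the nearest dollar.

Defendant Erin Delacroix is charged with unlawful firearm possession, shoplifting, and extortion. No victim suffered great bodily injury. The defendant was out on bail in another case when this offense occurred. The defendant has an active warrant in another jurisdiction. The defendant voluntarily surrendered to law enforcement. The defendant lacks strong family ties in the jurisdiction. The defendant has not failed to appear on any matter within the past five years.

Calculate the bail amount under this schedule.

Base amounts from the schedule: unlawful firearm possession $21000; shoplifting $1800; extortion $37000.
Stacking rule: highest base plus 15% of each additional charge. Highest is extortion at $37000. Additional: $21000 × 15% = $3150; $1800 × 15% = $270. Combined base = $37000 + $3420 = $40420.
Offense committed while released on bail in another case (+30%): $40420 × 1.3 = $52546.
Voluntary surrender to law enforcement (−40%): $52546 × 0.6 = $31527.60.
Defendant has an active warrant in another jurisdiction (+50%): $31527.60 × 1.5 = $47291.40.
$47291.40 is within the $400000 maximum.
$47291.40 is at or above the $1500 minimum.
Rounded to the nearest dollar: $47291.

$47291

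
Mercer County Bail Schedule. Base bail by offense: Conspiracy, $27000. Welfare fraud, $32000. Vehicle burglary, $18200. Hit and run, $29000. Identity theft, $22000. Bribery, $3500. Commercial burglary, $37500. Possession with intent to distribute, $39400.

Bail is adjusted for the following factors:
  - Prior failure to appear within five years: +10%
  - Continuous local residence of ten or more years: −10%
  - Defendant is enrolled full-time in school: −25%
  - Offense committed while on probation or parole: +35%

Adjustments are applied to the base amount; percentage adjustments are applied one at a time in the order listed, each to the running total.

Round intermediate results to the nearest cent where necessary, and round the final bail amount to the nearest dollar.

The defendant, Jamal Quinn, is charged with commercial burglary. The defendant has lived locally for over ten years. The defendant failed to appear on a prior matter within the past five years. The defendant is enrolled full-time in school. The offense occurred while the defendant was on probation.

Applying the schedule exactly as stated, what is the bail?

$37589

Base amounts from the schedule: commercial burglary $37500.
Single charge. Combined base = $37500.
Prior failure to appear within five years (+10%): $37500 × 1.1 = $41250.
Continuous local residence of ten or more years (−10%): $41250 × 0.9 = $37125.
Defendant is enrolled full-time in school (−25%): $37125 × 0.75 = $27843.75.
Offense committed while on probation or parole (+35%): $27843.75 × 1.35 = $37589.06.
Rounded to the nearest dollar: $37589.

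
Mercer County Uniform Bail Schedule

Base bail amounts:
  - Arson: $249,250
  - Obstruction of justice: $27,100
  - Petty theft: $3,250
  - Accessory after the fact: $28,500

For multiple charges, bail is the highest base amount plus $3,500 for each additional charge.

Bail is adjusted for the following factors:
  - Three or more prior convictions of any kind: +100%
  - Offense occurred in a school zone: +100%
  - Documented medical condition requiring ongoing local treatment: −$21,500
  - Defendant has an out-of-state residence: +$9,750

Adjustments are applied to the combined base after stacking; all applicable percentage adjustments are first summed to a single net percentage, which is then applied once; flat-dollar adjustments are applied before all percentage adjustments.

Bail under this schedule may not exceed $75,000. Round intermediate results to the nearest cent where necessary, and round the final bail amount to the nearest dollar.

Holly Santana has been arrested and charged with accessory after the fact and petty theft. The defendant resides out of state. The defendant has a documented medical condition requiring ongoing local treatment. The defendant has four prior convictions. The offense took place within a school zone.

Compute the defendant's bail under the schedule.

$60,750

Base amounts from the schedule: accessory after the fact $28,500; petty theft $3,250.
Stacking rule: highest base plus $3,500 per additional charge. Highest is accessory after the fact at $28,500; 1 additional charge → +$3,500. Combined base = $32,000.
Documented medical condition requiring ongoing local treatment (−$21,500 flat): $32,000 − $21,500 = $10,500.
Defendant has an out-of-state residence (+$9,750 flat): $10,500 + $9,750 = $20,250.
Net percentage adjustment: +100% +100% = +200%. $20,250 × 3 = $60,750.
$60,750 is within the $75,000 maximum.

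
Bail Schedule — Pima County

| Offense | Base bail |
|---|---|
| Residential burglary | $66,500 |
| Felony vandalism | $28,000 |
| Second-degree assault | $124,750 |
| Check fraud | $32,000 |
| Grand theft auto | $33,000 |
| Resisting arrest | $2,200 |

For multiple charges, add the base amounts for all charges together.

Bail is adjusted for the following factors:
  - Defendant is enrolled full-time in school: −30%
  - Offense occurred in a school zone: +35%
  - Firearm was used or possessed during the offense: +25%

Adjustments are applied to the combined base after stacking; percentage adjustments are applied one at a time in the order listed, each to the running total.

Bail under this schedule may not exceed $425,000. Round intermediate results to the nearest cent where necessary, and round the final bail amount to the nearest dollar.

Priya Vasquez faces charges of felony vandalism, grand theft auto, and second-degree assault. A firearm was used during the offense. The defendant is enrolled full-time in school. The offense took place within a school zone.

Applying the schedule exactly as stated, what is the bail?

Base amounts from the schedule: felony vandalism $28,000; grand theft auto $33,000; second-degree assault $124,750.
Stacking rule: sum of all bases. $28,000 + $33,000 + $124,750 = $185,750.
Defendant is enrolled full-time in school (−30%): $185,750 × 0.7 = $130,025.
Offense occurred in a school zone (+35%): $130,025 × 1.35 = $175,533.75.
Firearm was used or possessed during the offense (+25%): $175,533.75 × 1.25 = $219,417.19.
$219,417.19 is within the $425,000 maximum.
Rounded to the nearest dollar: $219,417.

$219,417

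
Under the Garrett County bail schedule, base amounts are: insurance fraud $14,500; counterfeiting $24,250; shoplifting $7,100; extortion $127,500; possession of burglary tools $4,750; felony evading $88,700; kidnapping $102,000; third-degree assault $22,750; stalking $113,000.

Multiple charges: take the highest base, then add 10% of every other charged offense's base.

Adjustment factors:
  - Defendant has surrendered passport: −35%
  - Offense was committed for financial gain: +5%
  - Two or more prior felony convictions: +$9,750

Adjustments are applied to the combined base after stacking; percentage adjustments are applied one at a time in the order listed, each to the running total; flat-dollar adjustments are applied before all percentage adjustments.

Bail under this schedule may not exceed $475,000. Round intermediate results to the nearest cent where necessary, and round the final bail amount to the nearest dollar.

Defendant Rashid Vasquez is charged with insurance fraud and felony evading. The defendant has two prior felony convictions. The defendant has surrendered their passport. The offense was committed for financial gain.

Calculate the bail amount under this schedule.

Base amounts from the schedule: insurance fraud $14,500; felony evading $88,700.
Stacking rule: highest base plus 10% of each additional charge. Highest is felony evading at $88,700. Additional: $14,500 × 10% = $1,450. Combined base = $88,700 + $1,450 = $90,150.
Two or more prior felony convictions (+$9,750 flat): $90,150 + $9,750 = $99,900.
Defendant has surrendered passport (−35%): $99,900 × 0.65 = $64,935.
Offense was committed for financial gain (+5%): $64,935 × 1.05 = $68,181.75.
$68,181.75 is within the $475,000 maximum.
Rounded to the nearest dollar: $68,182.

$68,182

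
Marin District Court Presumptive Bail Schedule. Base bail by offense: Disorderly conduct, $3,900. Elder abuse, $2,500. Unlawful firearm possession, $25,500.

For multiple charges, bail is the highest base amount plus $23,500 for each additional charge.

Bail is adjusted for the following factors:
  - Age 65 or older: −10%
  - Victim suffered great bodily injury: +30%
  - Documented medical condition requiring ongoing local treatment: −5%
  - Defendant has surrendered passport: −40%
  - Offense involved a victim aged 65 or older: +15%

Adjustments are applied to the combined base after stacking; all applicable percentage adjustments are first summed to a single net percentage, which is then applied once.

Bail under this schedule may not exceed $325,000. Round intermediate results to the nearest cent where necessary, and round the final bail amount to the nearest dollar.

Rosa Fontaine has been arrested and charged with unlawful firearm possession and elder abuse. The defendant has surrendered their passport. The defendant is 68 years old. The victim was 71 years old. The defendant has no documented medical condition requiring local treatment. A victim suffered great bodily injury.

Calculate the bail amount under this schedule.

Base amounts from the schedule: unlawful firearm possession $25,500; elder abuse $2,500.
Stacking rule: highest base plus $23,500 per additional charge. Highest is unlawful firearm possession at $25,500; 1 additional charge → +$23,500. Combined base = $49,000.
Net percentage adjustment: −10% +30% −40% +15% = −5%. $49,000 × 0.95 = $46,550.
$46,550 is within the $325,000 maximum.

$46,550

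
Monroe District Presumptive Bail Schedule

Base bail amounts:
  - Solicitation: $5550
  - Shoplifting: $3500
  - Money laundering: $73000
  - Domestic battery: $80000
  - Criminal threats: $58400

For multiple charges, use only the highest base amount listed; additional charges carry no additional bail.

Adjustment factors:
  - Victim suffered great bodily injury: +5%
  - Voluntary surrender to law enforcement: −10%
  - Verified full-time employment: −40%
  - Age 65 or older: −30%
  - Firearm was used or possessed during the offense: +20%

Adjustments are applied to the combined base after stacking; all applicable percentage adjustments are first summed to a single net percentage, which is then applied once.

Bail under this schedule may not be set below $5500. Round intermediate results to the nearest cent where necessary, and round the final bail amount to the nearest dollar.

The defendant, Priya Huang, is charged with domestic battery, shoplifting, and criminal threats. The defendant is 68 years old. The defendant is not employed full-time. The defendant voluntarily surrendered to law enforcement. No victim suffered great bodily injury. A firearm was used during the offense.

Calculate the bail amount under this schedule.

$64000

Base amounts from the schedule: domestic battery $80000; shoplifting $3500; criminal threats $58400.
Stacking rule: use the highest base only. Highest is domestic battery at $80000. Combined base = $80000.
Net percentage adjustment: −10% −30% +20% = −20%. $80000 × 0.8 = $64000.
$64000 is at or above the $5500 minimum.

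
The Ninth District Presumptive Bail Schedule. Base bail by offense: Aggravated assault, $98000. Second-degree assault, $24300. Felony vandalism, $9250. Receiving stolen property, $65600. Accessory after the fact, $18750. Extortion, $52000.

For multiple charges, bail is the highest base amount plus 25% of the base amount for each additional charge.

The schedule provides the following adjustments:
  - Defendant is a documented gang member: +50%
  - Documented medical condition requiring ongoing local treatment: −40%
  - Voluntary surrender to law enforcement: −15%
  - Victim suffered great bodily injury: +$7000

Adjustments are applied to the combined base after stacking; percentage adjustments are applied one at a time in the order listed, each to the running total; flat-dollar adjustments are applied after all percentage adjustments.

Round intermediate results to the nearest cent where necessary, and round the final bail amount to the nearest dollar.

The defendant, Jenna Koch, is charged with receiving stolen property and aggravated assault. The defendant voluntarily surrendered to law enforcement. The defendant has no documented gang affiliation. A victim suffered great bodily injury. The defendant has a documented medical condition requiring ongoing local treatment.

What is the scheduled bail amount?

Base amounts from the schedule: receiving stolen property $65600; aggravated assault $98000.
Stacking rule: highest base plus 25% of each additional charge. Highest is aggravated assault at $98000. Additional: $65600 × 25% = $16400. Combined base = $98000 + $16400 = $114400.
Documented medical condition requiring ongoing local treatment (−40%): $114400 × 0.6 = $68640.
Voluntary surrender to law enforcement (−15%): $68640 × 0.85 = $58344.
Victim suffered great bodily injury (+$7000 flat): $58344 + $7000 = $65344.

$65344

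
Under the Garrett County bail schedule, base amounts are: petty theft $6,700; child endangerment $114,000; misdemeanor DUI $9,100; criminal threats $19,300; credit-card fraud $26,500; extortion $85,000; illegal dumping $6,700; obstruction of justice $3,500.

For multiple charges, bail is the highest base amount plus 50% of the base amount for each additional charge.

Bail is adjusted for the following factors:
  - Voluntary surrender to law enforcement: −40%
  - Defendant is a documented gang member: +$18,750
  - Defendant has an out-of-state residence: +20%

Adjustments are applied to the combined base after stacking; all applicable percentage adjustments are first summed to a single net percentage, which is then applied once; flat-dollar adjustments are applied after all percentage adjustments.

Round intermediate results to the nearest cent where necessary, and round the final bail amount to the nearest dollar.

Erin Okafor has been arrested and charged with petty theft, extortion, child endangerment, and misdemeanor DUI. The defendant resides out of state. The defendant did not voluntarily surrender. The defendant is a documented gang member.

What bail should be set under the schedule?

$216,030

Base amounts from the schedule: petty theft $6,700; extortion $85,000; child endangerment $114,000; misdemeanor DUI $9,100.
Stacking rule: highest base plus 50% of each additional charge. Highest is child endangerment at $114,000. Additional: $6,700 × 50% = $3,350; $85,000 × 50% = $42,500; $9,100 × 50% = $4,550. Combined base = $114,000 + $50,400 = $164,400.
Defendant has an out-of-state residence (+20%): $164,400 × 1.2 = $197,280.
Defendant is a documented gang member (+$18,750 flat): $197,280 + $18,750 = $216,030.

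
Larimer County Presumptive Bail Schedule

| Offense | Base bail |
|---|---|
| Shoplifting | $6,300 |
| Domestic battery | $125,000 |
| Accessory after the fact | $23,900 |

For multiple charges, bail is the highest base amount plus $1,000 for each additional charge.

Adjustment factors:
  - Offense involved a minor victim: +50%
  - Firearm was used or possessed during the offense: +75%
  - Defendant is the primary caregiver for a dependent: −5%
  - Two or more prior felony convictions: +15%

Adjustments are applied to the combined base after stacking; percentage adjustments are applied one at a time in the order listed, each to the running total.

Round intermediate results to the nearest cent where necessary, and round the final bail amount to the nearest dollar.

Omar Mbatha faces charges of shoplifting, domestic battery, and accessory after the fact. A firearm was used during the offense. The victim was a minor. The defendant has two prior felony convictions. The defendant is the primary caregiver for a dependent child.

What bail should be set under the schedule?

Base amounts from the schedule: shoplifting $6,300; domestic battery $125,000; accessory after the fact $23,900.
Stacking rule: highest base plus $1,000 per additional charge. Highest is domestic battery at $125,000; 2 additional charges → +$2,000. Combined base = $127,000.
Offense involved a minor victim (+50%): $127,000 × 1.5 = $190,500.
Firearm was used or possessed during the offense (+75%): $190,500 × 1.75 = $333,375.
Defendant is the primary caregiver for a dependent (−5%): $333,375 × 0.95 = $316,706.25.
Two or more prior felony convictions (+15%): $316,706.25 × 1.15 = $364,212.19.
Rounded to the nearest dollar: $364,212.

$364,212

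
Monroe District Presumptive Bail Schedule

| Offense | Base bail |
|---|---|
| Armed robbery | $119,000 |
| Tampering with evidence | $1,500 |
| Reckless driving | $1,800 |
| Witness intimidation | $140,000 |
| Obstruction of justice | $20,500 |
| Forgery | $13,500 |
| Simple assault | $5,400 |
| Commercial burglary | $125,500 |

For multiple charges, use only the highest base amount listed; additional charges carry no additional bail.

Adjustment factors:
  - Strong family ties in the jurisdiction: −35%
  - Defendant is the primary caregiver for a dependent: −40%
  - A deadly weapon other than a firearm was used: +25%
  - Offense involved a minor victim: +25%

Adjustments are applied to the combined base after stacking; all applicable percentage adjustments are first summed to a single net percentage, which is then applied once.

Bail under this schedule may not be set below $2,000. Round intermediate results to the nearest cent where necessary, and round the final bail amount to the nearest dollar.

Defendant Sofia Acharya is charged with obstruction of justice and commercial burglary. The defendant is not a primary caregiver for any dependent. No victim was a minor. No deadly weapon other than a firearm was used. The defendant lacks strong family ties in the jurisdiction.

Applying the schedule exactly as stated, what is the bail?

$125,500

Base amounts from the schedule: obstruction of justice $20,500; commercial burglary $125,500.
Stacking rule: use the highest base only. Highest is commercial burglary at $125,500. Combined base = $125,500.
No adjustment factors apply to this defendant.
$125,500 is at or above the $2,000 minimum.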